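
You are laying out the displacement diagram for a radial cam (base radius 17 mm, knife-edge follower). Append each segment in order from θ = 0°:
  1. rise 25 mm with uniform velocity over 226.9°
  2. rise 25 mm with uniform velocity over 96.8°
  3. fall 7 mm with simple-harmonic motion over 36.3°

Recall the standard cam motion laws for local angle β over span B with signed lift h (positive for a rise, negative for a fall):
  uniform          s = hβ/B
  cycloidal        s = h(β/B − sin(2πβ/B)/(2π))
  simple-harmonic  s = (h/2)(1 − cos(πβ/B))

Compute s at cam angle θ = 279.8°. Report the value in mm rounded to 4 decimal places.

seg 1 [0°–226.9°] uniform, h=25: full span → s += 25 → s = 25.0000
seg 2 [226.9°–323.7°] uniform, h=25: θ=279.8° here. β=52.9, B=96.8. 25·52.9/96.8 = 13.6622 → s = 38.6622

38.6622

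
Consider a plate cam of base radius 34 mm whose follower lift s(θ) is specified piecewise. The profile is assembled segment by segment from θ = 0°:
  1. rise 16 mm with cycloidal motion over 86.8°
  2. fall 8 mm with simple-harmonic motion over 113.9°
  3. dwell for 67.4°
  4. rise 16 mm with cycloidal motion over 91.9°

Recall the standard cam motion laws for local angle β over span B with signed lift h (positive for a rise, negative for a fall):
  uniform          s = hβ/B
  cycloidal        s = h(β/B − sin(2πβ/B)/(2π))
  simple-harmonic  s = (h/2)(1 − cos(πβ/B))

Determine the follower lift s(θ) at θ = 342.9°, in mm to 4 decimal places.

seg 1 [0°–86.8°] cycloidal, h=16: full span → s += 16 → s = 16.0000
seg 2 [86.8°–200.7°] simple-harmonic, h=-8: full span → s += -8 → s = 8.0000
seg 3 [200.7°–268.1°] dwell: s stays 8.0000
seg 4 [268.1°–360°] cycloidal, h=16: θ=342.9° here. β=74.8, B=91.9. 16·(0.8139 − sin(2π·0.8139)/(2π)) = 15.3667 → s = 23.3667

23.3667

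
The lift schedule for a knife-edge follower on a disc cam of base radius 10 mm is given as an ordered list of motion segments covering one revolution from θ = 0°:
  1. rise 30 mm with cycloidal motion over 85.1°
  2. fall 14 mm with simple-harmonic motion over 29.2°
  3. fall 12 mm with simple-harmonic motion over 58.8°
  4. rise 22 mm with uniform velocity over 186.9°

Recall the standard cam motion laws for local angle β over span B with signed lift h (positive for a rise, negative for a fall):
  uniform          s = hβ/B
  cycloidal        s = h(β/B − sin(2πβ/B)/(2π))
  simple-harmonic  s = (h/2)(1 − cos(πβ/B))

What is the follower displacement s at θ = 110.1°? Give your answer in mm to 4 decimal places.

seg 1 [0°–85.1°] cycloidal, h=30: full span → s += 30 → s = 30.0000
seg 2 [85.1°–114.3°] simple-harmonic, h=-14: θ=110.1° here. β=25, B=29.2. -14/2·(1 − cos(π·0.8562)) = -13.2974 → s = 16.7026

16.7026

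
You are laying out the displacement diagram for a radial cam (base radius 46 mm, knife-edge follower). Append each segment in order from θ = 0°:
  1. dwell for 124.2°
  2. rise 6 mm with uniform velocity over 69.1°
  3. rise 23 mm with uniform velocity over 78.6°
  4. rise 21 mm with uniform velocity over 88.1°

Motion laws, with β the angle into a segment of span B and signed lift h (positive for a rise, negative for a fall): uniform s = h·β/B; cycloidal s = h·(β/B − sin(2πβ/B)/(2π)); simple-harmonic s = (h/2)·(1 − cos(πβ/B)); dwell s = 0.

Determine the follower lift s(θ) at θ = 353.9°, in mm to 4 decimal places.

seg 1 [0°–124.2°] dwell: s stays 0.0000
seg 2 [124.2°–193.3°] uniform, h=6: full span → s += 6 → s = 6.0000
seg 3 [193.3°–271.9°] uniform, h=23: full span → s += 23 → s = 29.0000
seg 4 [271.9°–360°] uniform, h=21: θ=353.9° here. β=82, B=88.1. 21·82/88.1 = 19.5460 → s = 48.5460

48.5460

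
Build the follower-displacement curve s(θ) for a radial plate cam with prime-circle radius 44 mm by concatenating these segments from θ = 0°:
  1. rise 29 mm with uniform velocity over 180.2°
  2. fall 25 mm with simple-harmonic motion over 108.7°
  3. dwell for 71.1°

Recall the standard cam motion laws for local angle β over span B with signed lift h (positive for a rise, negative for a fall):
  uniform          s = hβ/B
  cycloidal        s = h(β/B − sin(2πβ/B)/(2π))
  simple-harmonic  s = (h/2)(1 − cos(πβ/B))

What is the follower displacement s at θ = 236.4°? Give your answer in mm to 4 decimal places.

seg 1 [0°–180.2°] uniform, h=29: full span → s += 29 → s = 29.0000
seg 2 [180.2°–288.9°] simple-harmonic, h=-25: θ=236.4° here. β=56.2, B=108.7. -25/2·(1 − cos(π·0.5170)) = -13.1680 → s = 15.8320

15.8320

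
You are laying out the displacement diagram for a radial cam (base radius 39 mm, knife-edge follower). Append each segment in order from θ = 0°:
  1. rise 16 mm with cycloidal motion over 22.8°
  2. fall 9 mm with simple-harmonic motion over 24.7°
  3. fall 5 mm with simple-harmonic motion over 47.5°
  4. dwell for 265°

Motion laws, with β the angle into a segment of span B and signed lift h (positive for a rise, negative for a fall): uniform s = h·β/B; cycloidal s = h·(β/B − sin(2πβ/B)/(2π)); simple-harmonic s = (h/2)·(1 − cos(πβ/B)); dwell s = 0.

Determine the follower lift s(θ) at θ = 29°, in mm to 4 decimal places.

seg 1 [0°–22.8°] cycloidal, h=16: full span → s += 16 → s = 16.0000
seg 2 [22.8°–47.5°] simple-harmonic, h=-9: θ=29° here. β=6.2, B=24.7. -9/2·(1 − cos(π·0.2510)) = -1.3282 → s = 14.6718

14.6718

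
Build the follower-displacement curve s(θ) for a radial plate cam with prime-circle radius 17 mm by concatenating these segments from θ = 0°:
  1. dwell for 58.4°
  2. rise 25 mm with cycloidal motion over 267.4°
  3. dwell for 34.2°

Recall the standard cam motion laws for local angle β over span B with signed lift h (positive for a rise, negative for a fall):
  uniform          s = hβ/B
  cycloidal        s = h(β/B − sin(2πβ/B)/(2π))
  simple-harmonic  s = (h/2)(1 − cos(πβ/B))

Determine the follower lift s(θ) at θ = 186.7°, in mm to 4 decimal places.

seg 1 [0°–58.4°] dwell: s stays 0.0000
seg 2 [58.4°–325.8°] cycloidal, h=25: θ=186.7° here. β=128.3, B=267.4. 25·(0.4798 − sin(2π·0.4798)/(2π)) = 11.4916 → s = 11.4916

11.4916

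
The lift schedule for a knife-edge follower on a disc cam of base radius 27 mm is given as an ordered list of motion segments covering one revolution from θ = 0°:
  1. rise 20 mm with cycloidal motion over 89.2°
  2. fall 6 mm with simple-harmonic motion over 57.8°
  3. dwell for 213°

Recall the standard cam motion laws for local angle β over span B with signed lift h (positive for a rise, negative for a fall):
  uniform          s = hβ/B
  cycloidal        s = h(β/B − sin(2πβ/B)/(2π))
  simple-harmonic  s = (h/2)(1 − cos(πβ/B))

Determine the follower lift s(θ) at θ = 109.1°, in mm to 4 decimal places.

seg 1 [0°–89.2°] cycloidal, h=20: full span → s += 20 → s = 20.0000
seg 2 [89.2°–147°] simple-harmonic, h=-6: θ=109.1° here. β=19.9, B=57.8. -6/2·(1 − cos(π·0.3443)) = -1.5903 → s = 18.4097

18.4097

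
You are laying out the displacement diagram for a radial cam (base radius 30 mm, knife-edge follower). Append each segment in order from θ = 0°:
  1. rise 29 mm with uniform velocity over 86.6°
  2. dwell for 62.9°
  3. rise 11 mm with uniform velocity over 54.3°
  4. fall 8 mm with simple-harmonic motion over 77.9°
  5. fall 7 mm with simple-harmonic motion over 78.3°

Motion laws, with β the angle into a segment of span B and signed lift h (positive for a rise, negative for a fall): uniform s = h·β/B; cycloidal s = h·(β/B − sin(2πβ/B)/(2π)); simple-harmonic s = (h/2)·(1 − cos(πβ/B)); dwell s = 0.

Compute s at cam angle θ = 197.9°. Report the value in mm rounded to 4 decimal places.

seg 1 [0°–86.6°] uniform, h=29: full span → s += 29 → s = 29.0000
seg 2 [86.6°–149.5°] dwell: s stays 29.0000
seg 3 [149.5°–203.8°] uniform, h=11: θ=197.9° here. β=48.4, B=54.3. 11·48.4/54.3 = 9.8048 → s = 38.8048

38.8048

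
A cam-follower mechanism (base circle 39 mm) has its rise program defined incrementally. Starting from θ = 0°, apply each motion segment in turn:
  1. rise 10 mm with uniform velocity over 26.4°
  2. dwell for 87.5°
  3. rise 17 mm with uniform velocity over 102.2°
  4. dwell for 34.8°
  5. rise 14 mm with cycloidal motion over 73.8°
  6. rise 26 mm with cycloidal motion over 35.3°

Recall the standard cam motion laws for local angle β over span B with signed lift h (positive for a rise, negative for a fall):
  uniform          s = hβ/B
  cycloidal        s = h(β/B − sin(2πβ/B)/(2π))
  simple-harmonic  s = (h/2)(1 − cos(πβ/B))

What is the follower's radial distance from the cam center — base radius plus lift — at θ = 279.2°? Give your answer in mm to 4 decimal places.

seg 1 [0°–26.4°] uniform, h=10: full span → s += 10 → s = 10.0000
seg 2 [26.4°–113.9°] dwell: s stays 10.0000
seg 3 [113.9°–216.1°] uniform, h=17: full span → s += 17 → s = 27.0000
seg 4 [216.1°–250.9°] dwell: s stays 27.0000
seg 5 [250.9°–324.7°] cycloidal, h=14: θ=279.2° here. β=28.3, B=73.8. 14·(0.3835 − sin(2π·0.3835)/(2π)) = 3.8790 → s = 30.8790
radial distance = base radius + s = 39 + 30.8790 = 69.8790

69.8790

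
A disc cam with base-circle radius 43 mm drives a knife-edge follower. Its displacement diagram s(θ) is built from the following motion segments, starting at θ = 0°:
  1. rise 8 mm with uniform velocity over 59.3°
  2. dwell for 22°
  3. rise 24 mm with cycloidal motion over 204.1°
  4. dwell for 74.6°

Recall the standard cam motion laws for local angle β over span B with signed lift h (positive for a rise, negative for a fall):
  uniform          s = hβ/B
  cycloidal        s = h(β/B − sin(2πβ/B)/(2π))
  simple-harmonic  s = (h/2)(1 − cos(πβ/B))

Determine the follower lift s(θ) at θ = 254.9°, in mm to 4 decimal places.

seg 1 [0°–59.3°] uniform, h=8: full span → s += 8 → s = 8.0000
seg 2 [59.3°–81.3°] dwell: s stays 8.0000
seg 3 [81.3°–285.4°] cycloidal, h=24: θ=254.9° here. β=173.6, B=204.1. 24·(0.8506 − sin(2π·0.8506)/(2π)) = 23.4958 → s = 31.4958

31.4958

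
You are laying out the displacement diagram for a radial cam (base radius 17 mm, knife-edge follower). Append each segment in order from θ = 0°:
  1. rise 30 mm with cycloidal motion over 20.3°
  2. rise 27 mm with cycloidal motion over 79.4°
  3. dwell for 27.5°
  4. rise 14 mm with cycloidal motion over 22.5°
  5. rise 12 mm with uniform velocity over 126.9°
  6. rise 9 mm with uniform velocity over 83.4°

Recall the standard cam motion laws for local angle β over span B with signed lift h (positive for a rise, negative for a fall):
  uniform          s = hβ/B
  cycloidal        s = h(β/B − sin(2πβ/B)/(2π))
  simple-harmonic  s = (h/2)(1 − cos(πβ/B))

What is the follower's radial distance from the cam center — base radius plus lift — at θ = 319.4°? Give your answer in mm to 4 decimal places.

seg 1 [0°–20.3°] cycloidal, h=30: full span → s += 30 → s = 30.0000
seg 2 [20.3°–99.7°] cycloidal, h=27: full span → s += 27 → s = 57.0000
seg 3 [99.7°–127.2°] dwell: s stays 57.0000
seg 4 [127.2°–149.7°] cycloidal, h=14: full span → s += 14 → s = 71.0000
seg 5 [149.7°–276.6°] uniform, h=12: full span → s += 12 → s = 83.0000
seg 6 [276.6°–360°] uniform, h=9: θ=319.4° here. β=42.8, B=83.4. 9·42.8/83.4 = 4.6187 → s = 87.6187
radial distance = base radius + s = 17 + 87.6187 = 104.6187

104.6187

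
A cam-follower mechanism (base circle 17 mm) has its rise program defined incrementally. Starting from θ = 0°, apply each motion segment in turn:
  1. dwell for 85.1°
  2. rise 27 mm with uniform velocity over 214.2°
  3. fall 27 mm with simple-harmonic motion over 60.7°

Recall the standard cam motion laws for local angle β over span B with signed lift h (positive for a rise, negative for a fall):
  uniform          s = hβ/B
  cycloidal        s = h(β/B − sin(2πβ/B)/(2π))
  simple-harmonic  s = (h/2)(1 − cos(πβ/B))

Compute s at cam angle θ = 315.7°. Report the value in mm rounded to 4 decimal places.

seg 1 [0°–85.1°] dwell: s stays 0.0000
seg 2 [85.1°–299.3°] uniform, h=27: full span → s += 27 → s = 27.0000
seg 3 [299.3°–360°] simple-harmonic, h=-27: θ=315.7° here. β=16.4, B=60.7. -27/2·(1 − cos(π·0.2702)) = -4.5781 → s = 22.4219

22.4219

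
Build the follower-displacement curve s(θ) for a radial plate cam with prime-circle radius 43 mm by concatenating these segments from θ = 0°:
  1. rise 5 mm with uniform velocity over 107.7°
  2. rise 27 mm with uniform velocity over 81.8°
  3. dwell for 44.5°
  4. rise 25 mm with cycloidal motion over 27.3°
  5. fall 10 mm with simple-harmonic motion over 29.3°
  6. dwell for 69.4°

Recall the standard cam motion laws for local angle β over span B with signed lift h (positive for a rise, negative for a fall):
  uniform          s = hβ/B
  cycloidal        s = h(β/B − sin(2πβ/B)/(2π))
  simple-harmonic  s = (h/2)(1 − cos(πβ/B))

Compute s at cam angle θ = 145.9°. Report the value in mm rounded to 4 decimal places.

seg 1 [0°–107.7°] uniform, h=5: full span → s += 5 → s = 5.0000
seg 2 [107.7°–189.5°] uniform, h=27: θ=145.9° here. β=38.2, B=81.8. 27·38.2/81.8 = 12.6088 → s = 17.6088

17.6088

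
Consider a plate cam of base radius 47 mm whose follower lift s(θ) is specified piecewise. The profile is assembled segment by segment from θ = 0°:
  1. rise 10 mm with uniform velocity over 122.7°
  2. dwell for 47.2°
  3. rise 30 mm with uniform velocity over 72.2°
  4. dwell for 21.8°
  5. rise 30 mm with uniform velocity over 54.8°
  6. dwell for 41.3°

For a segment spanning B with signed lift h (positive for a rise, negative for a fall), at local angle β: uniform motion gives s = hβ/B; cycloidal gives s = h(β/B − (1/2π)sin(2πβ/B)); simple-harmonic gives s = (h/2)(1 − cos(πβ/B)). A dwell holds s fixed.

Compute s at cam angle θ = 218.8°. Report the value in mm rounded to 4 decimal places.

seg 1 [0°–122.7°] uniform, h=10: full span → s += 10 → s = 10.0000
seg 2 [122.7°–169.9°] dwell: s stays 10.0000
seg 3 [169.9°–242.1°] uniform, h=30: θ=218.8° here. β=48.9, B=72.2. 30·48.9/72.2 = 20.3186 → s = 30.3186

30.3186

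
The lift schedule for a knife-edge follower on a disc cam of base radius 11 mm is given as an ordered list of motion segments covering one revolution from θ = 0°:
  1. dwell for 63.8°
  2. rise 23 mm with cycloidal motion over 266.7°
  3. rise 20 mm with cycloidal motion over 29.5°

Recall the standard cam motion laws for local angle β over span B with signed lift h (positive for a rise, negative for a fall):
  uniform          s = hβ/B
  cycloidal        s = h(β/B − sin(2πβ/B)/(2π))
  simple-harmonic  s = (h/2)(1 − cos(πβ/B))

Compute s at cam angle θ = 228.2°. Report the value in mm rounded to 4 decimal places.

seg 1 [0°–63.8°] dwell: s stays 0.0000
seg 2 [63.8°–330.5°] cycloidal, h=23: θ=228.2° here. β=164.4, B=266.7. 23·(0.6164 − sin(2π·0.6164)/(2π)) = 16.6230 → s = 16.6230

16.6230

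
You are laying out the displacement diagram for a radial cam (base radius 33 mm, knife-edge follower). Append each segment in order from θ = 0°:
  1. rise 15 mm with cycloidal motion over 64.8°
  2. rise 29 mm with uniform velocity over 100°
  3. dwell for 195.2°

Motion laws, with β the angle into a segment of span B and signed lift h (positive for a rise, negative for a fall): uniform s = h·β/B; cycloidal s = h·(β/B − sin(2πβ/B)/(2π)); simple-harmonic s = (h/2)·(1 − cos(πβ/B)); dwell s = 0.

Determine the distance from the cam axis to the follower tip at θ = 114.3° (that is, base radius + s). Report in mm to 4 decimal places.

seg 1 [0°–64.8°] cycloidal, h=15: full span → s += 15 → s = 15.0000
seg 2 [64.8°–164.8°] uniform, h=29: θ=114.3° here. β=49.5, B=100. 29·49.5/100 = 14.3550 → s = 29.3550
radial distance = base radius + s = 33 + 29.3550 = 62.3550

62.3550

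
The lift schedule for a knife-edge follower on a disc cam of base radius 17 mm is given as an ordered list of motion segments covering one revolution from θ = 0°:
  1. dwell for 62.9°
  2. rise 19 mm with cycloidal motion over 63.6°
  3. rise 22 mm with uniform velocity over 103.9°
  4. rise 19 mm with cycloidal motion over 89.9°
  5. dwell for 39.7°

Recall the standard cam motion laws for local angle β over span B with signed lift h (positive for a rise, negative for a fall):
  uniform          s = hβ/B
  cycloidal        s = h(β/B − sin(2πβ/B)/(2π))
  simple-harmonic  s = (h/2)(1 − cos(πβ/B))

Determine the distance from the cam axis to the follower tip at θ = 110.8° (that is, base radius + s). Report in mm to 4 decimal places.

seg 1 [0°–62.9°] dwell: s stays 0.0000
seg 2 [62.9°–126.5°] cycloidal, h=19: θ=110.8° here. β=47.9, B=63.6. 19·(0.7531 − sin(2π·0.7531)/(2π)) = 17.3331 → s = 17.3331
radial distance = base radius + s = 17 + 17.3331 = 34.3331

34.3331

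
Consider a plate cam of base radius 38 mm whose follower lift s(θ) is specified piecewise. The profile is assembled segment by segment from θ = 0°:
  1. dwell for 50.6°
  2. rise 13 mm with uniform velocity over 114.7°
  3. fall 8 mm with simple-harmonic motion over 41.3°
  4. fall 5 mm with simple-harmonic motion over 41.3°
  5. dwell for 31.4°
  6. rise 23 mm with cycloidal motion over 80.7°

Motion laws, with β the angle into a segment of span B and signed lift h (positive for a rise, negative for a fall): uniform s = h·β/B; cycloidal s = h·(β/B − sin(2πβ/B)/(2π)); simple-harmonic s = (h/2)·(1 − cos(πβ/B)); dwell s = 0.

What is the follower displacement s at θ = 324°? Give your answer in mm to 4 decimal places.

seg 1 [0°–50.6°] dwell: s stays 0.0000
seg 2 [50.6°–165.3°] uniform, h=13: full span → s += 13 → s = 13.0000
seg 3 [165.3°–206.6°] simple-harmonic, h=-8: full span → s += -8 → s = 5.0000
seg 4 [206.6°–247.9°] simple-harmonic, h=-5: full span → s += -5 → s = 0.0000
seg 5 [247.9°–279.3°] dwell: s stays 0.0000
seg 6 [279.3°–360°] cycloidal, h=23: θ=324° here. β=44.7, B=80.7. 23·(0.5539 − sin(2π·0.5539)/(2π)) = 13.9560 → s = 13.9560

13.9560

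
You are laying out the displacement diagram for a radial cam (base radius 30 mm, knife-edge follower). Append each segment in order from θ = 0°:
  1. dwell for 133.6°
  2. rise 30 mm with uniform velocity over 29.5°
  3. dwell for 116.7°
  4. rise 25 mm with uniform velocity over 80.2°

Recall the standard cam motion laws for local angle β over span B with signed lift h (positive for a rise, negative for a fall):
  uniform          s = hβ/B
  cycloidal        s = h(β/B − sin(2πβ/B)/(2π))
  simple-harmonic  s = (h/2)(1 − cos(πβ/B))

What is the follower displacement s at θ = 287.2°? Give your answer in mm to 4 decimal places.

seg 1 [0°–133.6°] dwell: s stays 0.0000
seg 2 [133.6°–163.1°] uniform, h=30: full span → s += 30 → s = 30.0000
seg 3 [163.1°–279.8°] dwell: s stays 30.0000
seg 4 [279.8°–360°] uniform, h=25: θ=287.2° here. β=7.4, B=80.2. 25·7.4/80.2 = 2.3067 → s = 32.3067

32.3067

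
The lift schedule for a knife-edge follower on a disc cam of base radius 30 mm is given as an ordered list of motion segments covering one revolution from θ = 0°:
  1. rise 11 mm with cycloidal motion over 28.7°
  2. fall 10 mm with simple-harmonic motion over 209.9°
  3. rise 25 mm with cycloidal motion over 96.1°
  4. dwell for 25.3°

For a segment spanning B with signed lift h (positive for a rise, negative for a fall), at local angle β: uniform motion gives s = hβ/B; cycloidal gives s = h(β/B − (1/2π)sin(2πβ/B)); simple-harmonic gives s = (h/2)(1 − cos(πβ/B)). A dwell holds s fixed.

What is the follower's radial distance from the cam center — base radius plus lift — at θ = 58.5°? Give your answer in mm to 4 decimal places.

seg 1 [0°–28.7°] cycloidal, h=11: full span → s += 11 → s = 11.0000
seg 2 [28.7°–238.6°] simple-harmonic, h=-10: θ=58.5° here. β=29.8, B=209.9. -10/2·(1 − cos(π·0.1420)) = -0.4891 → s = 10.5109
radial distance = base radius + s = 30 + 10.5109 = 40.5109

40.5109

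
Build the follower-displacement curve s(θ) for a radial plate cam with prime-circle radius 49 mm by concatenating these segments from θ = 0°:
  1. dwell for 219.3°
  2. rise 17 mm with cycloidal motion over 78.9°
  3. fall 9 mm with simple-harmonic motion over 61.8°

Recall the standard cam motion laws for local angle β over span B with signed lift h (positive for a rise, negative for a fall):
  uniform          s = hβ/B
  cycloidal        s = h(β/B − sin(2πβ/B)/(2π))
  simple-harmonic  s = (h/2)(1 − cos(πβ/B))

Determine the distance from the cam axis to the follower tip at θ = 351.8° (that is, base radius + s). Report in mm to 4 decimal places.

seg 1 [0°–219.3°] dwell: s stays 0.0000
seg 2 [219.3°–298.2°] cycloidal, h=17: full span → s += 17 → s = 17.0000
seg 3 [298.2°–360°] simple-harmonic, h=-9: θ=351.8° here. β=53.6, B=61.8. -9/2·(1 − cos(π·0.8673)) = -8.6147 → s = 8.3853
radial distance = base radius + s = 49 + 8.3853 = 57.3853

57.3853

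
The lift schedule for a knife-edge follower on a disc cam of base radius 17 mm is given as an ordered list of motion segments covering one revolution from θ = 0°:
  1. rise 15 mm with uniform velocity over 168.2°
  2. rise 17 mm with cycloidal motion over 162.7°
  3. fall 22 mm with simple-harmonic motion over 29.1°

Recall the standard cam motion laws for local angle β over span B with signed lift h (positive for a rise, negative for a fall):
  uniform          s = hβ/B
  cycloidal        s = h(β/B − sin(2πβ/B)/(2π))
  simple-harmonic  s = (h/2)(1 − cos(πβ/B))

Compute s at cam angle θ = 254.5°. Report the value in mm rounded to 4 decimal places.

seg 1 [0°–168.2°] uniform, h=15: full span → s += 15 → s = 15.0000
seg 2 [168.2°–330.9°] cycloidal, h=17: θ=254.5° here. β=86.3, B=162.7. 17·(0.5304 − sin(2π·0.5304)/(2π)) = 9.5313 → s = 24.5313

24.5313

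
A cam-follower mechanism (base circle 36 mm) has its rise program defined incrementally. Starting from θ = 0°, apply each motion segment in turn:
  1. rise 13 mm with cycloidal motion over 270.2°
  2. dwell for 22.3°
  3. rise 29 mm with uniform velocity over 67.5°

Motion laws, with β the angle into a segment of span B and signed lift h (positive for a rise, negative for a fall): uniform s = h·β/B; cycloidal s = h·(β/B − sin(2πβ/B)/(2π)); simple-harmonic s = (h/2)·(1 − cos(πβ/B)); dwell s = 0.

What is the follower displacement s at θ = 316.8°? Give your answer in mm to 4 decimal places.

seg 1 [0°–270.2°] cycloidal, h=13: full span → s += 13 → s = 13.0000
seg 2 [270.2°–292.5°] dwell: s stays 13.0000
seg 3 [292.5°–360°] uniform, h=29: θ=316.8° here. β=24.3, B=67.5. 29·24.3/67.5 = 10.4400 → s = 23.4400

23.4400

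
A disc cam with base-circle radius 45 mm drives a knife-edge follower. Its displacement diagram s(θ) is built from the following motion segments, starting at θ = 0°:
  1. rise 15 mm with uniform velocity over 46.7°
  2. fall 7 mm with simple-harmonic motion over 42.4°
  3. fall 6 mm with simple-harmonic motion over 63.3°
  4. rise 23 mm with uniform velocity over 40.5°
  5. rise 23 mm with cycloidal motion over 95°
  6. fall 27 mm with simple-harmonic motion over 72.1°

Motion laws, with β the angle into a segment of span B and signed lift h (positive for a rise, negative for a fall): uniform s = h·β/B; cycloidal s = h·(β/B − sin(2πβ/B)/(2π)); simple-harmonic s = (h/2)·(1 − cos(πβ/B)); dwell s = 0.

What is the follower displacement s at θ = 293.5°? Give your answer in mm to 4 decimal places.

seg 1 [0°–46.7°] uniform, h=15: full span → s += 15 → s = 15.0000
seg 2 [46.7°–89.1°] simple-harmonic, h=-7: full span → s += -7 → s = 8.0000
seg 3 [89.1°–152.4°] simple-harmonic, h=-6: full span → s += -6 → s = 2.0000
seg 4 [152.4°–192.9°] uniform, h=23: full span → s += 23 → s = 25.0000
seg 5 [192.9°–287.9°] cycloidal, h=23: full span → s += 23 → s = 48.0000
seg 6 [287.9°–360°] simple-harmonic, h=-27: θ=293.5° here. β=5.6, B=72.1. -27/2·(1 − cos(π·0.0777)) = -0.3999 → s = 47.6001

47.6001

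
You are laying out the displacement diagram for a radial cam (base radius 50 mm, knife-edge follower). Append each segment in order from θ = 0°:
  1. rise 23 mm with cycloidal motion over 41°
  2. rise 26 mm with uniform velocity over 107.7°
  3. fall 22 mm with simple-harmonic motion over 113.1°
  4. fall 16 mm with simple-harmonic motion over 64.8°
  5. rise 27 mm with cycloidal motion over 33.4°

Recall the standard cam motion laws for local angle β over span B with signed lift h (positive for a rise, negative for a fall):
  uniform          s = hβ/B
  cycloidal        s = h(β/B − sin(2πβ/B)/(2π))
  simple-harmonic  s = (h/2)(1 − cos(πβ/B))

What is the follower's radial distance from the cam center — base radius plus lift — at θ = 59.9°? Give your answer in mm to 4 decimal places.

seg 1 [0°–41°] cycloidal, h=23: full span → s += 23 → s = 23.0000
seg 2 [41°–148.7°] uniform, h=26: θ=59.9° here. β=18.9, B=107.7. 26·18.9/107.7 = 4.5627 → s = 27.5627
radial distance = base radius + s = 50 + 27.5627 = 77.5627

77.5627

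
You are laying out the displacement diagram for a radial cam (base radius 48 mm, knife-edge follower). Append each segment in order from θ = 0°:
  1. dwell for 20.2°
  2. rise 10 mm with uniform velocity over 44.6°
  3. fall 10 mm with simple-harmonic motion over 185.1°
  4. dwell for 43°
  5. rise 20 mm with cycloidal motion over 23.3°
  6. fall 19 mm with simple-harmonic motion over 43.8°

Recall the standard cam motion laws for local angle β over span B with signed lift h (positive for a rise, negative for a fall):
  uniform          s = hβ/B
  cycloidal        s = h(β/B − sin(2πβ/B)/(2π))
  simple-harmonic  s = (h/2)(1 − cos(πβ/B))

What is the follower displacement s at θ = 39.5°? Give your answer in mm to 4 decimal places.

seg 1 [0°–20.2°] dwell: s stays 0.0000
seg 2 [20.2°–64.8°] uniform, h=10: θ=39.5° here. β=19.3, B=44.6. 10·19.3/44.6 = 4.3274 → s = 4.3274

4.3274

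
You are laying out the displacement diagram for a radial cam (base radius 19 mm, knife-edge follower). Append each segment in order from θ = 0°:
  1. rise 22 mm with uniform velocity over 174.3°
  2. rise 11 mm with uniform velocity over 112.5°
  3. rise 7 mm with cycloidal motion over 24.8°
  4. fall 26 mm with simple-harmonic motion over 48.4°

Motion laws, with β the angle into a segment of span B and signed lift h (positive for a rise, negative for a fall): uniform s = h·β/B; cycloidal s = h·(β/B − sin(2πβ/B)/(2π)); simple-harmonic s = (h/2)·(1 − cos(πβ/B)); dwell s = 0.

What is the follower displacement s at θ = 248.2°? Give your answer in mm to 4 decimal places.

seg 1 [0°–174.3°] uniform, h=22: full span → s += 22 → s = 22.0000
seg 2 [174.3°–286.8°] uniform, h=11: θ=248.2° here. β=73.9, B=112.5. 11·73.9/112.5 = 7.2258 → s = 29.2258

29.2258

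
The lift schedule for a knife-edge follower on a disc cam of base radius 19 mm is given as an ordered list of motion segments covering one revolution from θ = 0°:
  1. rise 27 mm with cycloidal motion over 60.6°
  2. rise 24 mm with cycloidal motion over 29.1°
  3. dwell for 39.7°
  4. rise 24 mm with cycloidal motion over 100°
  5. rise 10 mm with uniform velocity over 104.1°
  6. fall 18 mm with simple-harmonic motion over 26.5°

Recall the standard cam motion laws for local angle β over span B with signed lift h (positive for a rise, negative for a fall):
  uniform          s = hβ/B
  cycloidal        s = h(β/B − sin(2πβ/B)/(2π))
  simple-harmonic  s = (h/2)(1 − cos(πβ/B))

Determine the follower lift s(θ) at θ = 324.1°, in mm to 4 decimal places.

seg 1 [0°–60.6°] cycloidal, h=27: full span → s += 27 → s = 27.0000
seg 2 [60.6°–89.7°] cycloidal, h=24: full span → s += 24 → s = 51.0000
seg 3 [89.7°–129.4°] dwell: s stays 51.0000
seg 4 [129.4°–229.4°] cycloidal, h=24: full span → s += 24 → s = 75.0000
seg 5 [229.4°–333.5°] uniform, h=10: θ=324.1° here. β=94.7, B=104.1. 10·94.7/104.1 = 9.0970 → s = 84.0970

84.0970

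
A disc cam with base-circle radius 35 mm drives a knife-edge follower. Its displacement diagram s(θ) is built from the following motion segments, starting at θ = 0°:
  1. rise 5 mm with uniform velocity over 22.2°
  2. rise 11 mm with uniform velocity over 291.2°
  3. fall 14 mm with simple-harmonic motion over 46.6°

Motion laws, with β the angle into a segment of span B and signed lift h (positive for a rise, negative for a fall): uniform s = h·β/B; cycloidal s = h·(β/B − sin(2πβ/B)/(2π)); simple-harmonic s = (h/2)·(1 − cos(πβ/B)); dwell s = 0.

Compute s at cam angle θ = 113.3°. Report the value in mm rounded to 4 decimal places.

seg 1 [0°–22.2°] uniform, h=5: full span → s += 5 → s = 5.0000
seg 2 [22.2°–313.4°] uniform, h=11: θ=113.3° here. β=91.1, B=291.2. 11·91.1/291.2 = 3.4413 → s = 8.4413

8.4413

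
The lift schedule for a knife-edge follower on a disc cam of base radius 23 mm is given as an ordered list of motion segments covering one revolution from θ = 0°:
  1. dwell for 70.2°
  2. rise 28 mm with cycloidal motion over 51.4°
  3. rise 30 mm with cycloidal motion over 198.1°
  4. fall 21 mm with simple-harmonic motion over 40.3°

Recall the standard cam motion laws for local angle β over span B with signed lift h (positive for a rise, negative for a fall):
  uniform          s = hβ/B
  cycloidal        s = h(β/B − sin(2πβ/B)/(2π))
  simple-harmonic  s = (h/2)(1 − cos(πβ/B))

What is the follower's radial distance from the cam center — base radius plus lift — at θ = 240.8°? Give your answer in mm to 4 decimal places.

seg 1 [0°–70.2°] dwell: s stays 0.0000
seg 2 [70.2°–121.6°] cycloidal, h=28: full span → s += 28 → s = 28.0000
seg 3 [121.6°–319.7°] cycloidal, h=30: θ=240.8° here. β=119.2, B=198.1. 30·(0.6017 − sin(2π·0.6017)/(2π)) = 20.8994 → s = 48.8994
radial distance = base radius + s = 23 + 48.8994 = 71.8994

71.8994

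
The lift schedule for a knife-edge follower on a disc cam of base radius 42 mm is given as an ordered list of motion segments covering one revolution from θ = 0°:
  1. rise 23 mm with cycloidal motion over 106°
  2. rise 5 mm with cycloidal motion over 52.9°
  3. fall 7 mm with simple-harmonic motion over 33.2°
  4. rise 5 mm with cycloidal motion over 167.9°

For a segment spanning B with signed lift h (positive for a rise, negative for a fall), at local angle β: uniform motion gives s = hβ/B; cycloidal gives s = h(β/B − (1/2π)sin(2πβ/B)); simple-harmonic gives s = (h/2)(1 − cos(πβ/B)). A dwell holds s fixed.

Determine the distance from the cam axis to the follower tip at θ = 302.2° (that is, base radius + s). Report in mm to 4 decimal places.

seg 1 [0°–106°] cycloidal, h=23: full span → s += 23 → s = 23.0000
seg 2 [106°–158.9°] cycloidal, h=5: full span → s += 5 → s = 28.0000
seg 3 [158.9°–192.1°] simple-harmonic, h=-7: full span → s += -7 → s = 21.0000
seg 4 [192.1°–360°] cycloidal, h=5: θ=302.2° here. β=110.1, B=167.9. 5·(0.6557 − sin(2π·0.6557)/(2π)) = 3.9390 → s = 24.9390
radial distance = base radius + s = 42 + 24.9390 = 66.9390

66.9390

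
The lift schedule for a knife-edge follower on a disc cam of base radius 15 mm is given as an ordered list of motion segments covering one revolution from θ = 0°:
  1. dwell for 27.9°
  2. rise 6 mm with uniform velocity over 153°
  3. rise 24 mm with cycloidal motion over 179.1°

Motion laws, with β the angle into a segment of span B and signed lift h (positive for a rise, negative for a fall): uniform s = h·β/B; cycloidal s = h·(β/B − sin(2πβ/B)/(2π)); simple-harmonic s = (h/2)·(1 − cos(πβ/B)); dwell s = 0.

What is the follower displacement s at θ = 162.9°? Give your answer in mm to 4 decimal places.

seg 1 [0°–27.9°] dwell: s stays 0.0000
seg 2 [27.9°–180.9°] uniform, h=6: θ=162.9° here. β=135, B=153. 6·135/153 = 5.2941 → s = 5.2941

5.2941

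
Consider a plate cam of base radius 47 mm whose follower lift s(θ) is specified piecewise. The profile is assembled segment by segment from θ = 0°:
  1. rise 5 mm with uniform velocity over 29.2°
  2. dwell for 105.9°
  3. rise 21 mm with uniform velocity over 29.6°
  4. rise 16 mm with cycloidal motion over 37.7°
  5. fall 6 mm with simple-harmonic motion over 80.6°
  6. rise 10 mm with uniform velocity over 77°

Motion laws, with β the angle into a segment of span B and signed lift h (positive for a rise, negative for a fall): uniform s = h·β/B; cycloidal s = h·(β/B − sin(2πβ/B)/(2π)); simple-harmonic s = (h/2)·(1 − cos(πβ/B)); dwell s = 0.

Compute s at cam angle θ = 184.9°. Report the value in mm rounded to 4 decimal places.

seg 1 [0°–29.2°] uniform, h=5: full span → s += 5 → s = 5.0000
seg 2 [29.2°–135.1°] dwell: s stays 5.0000
seg 3 [135.1°–164.7°] uniform, h=21: full span → s += 21 → s = 26.0000
seg 4 [164.7°–202.4°] cycloidal, h=16: θ=184.9° here. β=20.2, B=37.7. 16·(0.5358 − sin(2π·0.5358)/(2π)) = 9.1411 → s = 35.1411

35.1411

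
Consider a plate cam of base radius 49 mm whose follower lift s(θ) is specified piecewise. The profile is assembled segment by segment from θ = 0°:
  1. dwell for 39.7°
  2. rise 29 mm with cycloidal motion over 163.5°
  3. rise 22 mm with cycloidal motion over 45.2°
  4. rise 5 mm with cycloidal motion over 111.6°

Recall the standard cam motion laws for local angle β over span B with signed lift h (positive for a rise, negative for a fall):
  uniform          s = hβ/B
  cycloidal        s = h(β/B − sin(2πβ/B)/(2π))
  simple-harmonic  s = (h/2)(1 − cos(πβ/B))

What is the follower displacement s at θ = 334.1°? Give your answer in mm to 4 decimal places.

seg 1 [0°–39.7°] dwell: s stays 0.0000
seg 2 [39.7°–203.2°] cycloidal, h=29: full span → s += 29 → s = 29.0000
seg 3 [203.2°–248.4°] cycloidal, h=22: full span → s += 22 → s = 51.0000
seg 4 [248.4°–360°] cycloidal, h=5: θ=334.1° here. β=85.7, B=111.6. 5·(0.7679 − sin(2π·0.7679)/(2π)) = 4.6303 → s = 55.6303

55.6303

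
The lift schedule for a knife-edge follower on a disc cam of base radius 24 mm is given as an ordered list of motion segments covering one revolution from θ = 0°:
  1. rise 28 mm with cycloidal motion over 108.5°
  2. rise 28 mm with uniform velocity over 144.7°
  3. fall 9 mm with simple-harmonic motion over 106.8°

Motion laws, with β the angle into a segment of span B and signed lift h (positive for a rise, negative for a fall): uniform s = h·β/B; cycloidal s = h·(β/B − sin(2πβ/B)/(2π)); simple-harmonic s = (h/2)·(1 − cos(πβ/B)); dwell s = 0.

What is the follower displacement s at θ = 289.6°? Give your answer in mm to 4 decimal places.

seg 1 [0°–108.5°] cycloidal, h=28: full span → s += 28 → s = 28.0000
seg 2 [108.5°–253.2°] uniform, h=28: full span → s += 28 → s = 56.0000
seg 3 [253.2°–360°] simple-harmonic, h=-9: θ=289.6° here. β=36.4, B=106.8. -9/2·(1 − cos(π·0.3408)) = -2.3423 → s = 53.6577

53.6577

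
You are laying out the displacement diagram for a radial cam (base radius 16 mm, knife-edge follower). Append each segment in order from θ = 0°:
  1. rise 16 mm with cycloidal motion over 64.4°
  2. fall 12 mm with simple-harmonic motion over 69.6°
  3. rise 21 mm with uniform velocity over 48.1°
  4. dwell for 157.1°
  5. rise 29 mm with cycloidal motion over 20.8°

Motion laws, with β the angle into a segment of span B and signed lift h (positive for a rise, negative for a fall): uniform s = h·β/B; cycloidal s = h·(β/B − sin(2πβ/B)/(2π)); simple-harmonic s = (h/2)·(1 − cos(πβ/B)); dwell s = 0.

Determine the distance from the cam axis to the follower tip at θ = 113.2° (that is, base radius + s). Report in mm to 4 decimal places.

seg 1 [0°–64.4°] cycloidal, h=16: full span → s += 16 → s = 16.0000
seg 2 [64.4°–134°] simple-harmonic, h=-12: θ=113.2° here. β=48.8, B=69.6. -12/2·(1 − cos(π·0.7011)) = -9.5442 → s = 6.4558
radial distance = base radius + s = 16 + 6.4558 = 22.4558

22.4558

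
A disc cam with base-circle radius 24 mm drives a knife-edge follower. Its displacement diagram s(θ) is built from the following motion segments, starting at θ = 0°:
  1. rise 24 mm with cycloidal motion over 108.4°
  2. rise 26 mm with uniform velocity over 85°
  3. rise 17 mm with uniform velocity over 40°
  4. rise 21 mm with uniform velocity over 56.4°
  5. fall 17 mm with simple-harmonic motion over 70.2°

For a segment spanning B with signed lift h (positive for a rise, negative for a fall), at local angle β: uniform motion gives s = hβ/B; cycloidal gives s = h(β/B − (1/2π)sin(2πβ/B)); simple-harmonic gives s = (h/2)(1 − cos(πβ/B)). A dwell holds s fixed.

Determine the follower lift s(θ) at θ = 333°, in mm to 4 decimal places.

seg 1 [0°–108.4°] cycloidal, h=24: full span → s += 24 → s = 24.0000
seg 2 [108.4°–193.4°] uniform, h=26: full span → s += 26 → s = 50.0000
seg 3 [193.4°–233.4°] uniform, h=17: full span → s += 17 → s = 67.0000
seg 4 [233.4°–289.8°] uniform, h=21: full span → s += 21 → s = 88.0000
seg 5 [289.8°–360°] simple-harmonic, h=-17: θ=333° here. β=43.2, B=70.2. -17/2·(1 − cos(π·0.6154)) = -11.5141 → s = 76.4859

76.4859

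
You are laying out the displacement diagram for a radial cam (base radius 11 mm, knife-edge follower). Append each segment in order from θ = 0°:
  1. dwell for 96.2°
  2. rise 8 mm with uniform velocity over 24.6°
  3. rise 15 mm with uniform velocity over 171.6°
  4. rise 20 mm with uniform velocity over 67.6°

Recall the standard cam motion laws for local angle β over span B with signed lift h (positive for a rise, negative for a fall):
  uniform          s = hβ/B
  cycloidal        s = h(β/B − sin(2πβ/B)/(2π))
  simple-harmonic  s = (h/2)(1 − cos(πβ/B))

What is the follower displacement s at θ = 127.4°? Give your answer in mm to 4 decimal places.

seg 1 [0°–96.2°] dwell: s stays 0.0000
seg 2 [96.2°–120.8°] uniform, h=8: full span → s += 8 → s = 8.0000
seg 3 [120.8°–292.4°] uniform, h=15: θ=127.4° here. β=6.6, B=171.6. 15·6.6/171.6 = 0.5769 → s = 8.5769

8.5769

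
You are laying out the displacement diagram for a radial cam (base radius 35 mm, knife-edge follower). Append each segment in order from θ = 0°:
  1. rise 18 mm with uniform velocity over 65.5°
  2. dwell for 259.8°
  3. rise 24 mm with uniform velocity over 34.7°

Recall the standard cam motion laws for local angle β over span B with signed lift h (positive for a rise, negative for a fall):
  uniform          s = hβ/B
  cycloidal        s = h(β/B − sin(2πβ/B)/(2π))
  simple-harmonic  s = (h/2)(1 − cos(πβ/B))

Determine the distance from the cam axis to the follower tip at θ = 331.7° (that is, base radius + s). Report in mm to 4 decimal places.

seg 1 [0°–65.5°] uniform, h=18: full span → s += 18 → s = 18.0000
seg 2 [65.5°–325.3°] dwell: s stays 18.0000
seg 3 [325.3°–360°] uniform, h=24: θ=331.7° here. β=6.4, B=34.7. 24·6.4/34.7 = 4.4265 → s = 22.4265
radial distance = base radius + s = 35 + 22.4265 = 57.4265

57.4265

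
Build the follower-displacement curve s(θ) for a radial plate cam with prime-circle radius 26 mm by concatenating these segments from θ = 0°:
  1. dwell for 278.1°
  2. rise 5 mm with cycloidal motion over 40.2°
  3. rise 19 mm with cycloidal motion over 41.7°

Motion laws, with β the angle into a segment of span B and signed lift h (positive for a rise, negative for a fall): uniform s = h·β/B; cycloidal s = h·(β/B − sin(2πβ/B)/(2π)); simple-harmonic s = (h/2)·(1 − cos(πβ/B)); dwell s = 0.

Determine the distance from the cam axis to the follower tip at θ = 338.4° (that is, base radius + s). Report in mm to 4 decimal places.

seg 1 [0°–278.1°] dwell: s stays 0.0000
seg 2 [278.1°–318.3°] cycloidal, h=5: full span → s += 5 → s = 5.0000
seg 3 [318.3°–360°] cycloidal, h=19: θ=338.4° here. β=20.1, B=41.7. 19·(0.4820 − sin(2π·0.4820)/(2π)) = 8.8173 → s = 13.8173
radial distance = base radius + s = 26 + 13.8173 = 39.8173

39.8173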